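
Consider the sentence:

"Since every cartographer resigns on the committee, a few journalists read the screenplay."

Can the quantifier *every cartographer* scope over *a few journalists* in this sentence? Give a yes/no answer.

No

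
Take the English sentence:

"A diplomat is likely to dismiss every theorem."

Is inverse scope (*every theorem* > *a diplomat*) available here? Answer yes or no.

Yes

Infinitival complements of raising predicates do not block QR; *every theorem* and *a diplomat* are effectively clausemates.
With no island boundary between them, the object can take inverse scope over the subject via ordinary QR within the clause.
The sentence is scopally ambiguous between *a diplomat* > *every theorem* and *every theorem* > *a diplomat*.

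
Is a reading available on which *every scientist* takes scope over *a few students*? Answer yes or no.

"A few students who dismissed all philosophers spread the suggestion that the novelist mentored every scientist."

No

*every scientist* occurs within the complex NP *the suggestion that the novelist mentored every scientist*.
The complex NP is opaque for QR — the quantifier is frozen inside the noun's complement.
So *every scientist* cannot raise high enough to outscope *a few students*; only the surface ordering *a few students* > *every scientist* is available.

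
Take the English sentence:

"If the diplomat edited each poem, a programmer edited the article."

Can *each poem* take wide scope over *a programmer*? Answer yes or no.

No

The target quantifier *each poem* is part of the adjunct clause *if the diplomat edited each poem*.
Since the clause is an adjunct (not a complement), the Adjunct Condition blocks QR across its edge.
So *each poem* cannot raise to a position above *a programmer*.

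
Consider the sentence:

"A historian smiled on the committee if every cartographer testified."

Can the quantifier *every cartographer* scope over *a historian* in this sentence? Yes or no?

The DP *every cartographer* is contained in the adjunct clause *if every cartographer testified*.
Scope out of an adjunct clause is unavailable: QR respects the adjunct-island constraint.
So *every cartographer* cannot raise to a position above *a historian*.

No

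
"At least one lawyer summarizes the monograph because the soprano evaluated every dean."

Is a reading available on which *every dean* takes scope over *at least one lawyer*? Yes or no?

*every dean* sits inside the adjunct clause *because the soprano evaluated every dean*.
The adjunct-island constraint bars QR out of an adverbial clause.
There is no licit LF on which *every dean* c-commands *at least one lawyer*.

No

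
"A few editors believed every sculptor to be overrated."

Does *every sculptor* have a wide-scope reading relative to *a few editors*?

Yes

*every sculptor* is the subject of an ECM infinitive — the infinitival complement of an ECM verb is not a scope island, so *every sculptor* can raise into the matrix clause.
Clause-internal QR can adjoin the lower DP above the subject, yielding the inverse reading.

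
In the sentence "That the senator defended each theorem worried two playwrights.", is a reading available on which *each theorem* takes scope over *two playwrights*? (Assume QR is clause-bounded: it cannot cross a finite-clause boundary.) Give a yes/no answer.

No

Structurally, *each theorem* is inside the sentential subject *that the senator defended each theorem*.
The subject-island constraint blocks QR out of a clausal subject.
The ordering *each theorem* > *two playwrights* is therefore underivable.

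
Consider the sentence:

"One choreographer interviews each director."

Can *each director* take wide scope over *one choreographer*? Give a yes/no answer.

*one choreographer* and *each director* are co-arguments of the matrix verb, with nothing but a clause-internal boundary between them.
Since no island is crossed, the inverse ordering is licensed alongside surface scope.

Yes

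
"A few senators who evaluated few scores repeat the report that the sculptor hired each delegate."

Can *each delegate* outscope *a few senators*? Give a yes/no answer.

No

*each delegate* is embedded in the complex NP *the report that the sculptor hired each delegate*.
The complex NP is opaque for QR — the quantifier is frozen inside the noun's complement.
The inverse ordering *each delegate* > *a few senators* is therefore underivable.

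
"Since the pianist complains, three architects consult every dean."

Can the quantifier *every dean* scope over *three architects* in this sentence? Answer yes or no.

Yes

Although there is an adjunct clause, *every dean* is in the main clause, not inside the adjunct.
QR within a single clause is free, so the lower quantifier may take scope over the higher one.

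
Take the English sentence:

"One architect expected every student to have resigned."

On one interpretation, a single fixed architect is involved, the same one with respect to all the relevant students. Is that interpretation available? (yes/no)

That reading corresponds to *one architect* > *every student*.
That is the surface-scope ordering, which is always one of the available readings — island constraints only ever restrict inverse scope.

Yes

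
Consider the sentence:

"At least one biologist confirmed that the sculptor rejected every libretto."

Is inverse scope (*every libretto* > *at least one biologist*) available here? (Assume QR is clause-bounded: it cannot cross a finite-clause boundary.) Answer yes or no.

*every libretto* is embedded in the finite complement clause *that the sculptor rejected every libretto*.
Under clause-bounded QR, a quantifier in an embedded finite clause cannot raise into the matrix clause.
*every libretto* is confined to the island and cannot take scope over *at least one biologist*.
(Only the surface reading survives: one fixed biologist with respect to all the relevant librettos.)

No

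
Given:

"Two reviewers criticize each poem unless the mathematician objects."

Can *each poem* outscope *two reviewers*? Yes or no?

Yes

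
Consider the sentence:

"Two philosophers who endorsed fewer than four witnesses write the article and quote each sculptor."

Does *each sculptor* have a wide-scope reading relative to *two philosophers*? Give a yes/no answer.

The DP *each sculptor* is contained in one conjunct of the coordinate structure (*quote each sculptor*).
Coordinate structures are islands for non-across-the-board movement, QR included.
The inverse ordering *each sculptor* > *two philosophers* is therefore underivable.

No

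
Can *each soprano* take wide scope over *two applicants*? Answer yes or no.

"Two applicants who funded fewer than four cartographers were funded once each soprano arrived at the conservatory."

No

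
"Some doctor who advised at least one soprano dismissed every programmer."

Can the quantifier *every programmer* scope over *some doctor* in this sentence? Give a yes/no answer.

Yes

The relative clause *who advised at least one soprano* modifies *some doctor*, but *every programmer* is not inside that relative clause — it is an argument of the matrix verb.
With no island boundary between them, the object can take inverse scope over the subject via ordinary QR within the clause.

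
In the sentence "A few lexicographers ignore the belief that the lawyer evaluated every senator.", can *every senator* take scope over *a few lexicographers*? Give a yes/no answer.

The DP *every senator* is contained in the complex NP *the belief that the lawyer evaluated every senator*.
The Complex NP Constraint bars QR out of the complement clause of a noun.
The inverse ordering *every senator* > *a few lexicographers* is therefore underivable.

No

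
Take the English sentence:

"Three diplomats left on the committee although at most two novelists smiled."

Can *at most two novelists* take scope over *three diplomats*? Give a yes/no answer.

No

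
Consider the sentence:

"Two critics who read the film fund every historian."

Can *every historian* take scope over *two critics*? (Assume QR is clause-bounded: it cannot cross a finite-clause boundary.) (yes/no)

The relative clause *who read the film* modifies *two critics*, but *every historian* is not inside that relative clause — it is an argument of the matrix verb.
No island intervenes, so both surface and inverse scope are derivable.

Yes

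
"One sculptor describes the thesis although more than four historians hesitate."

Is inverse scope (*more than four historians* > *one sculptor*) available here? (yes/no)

No

The DP *more than four historians* is contained in the adjunct clause *although more than four historians hesitate*.
The adjunct-island constraint bars QR out of an adverbial clause.
*more than four historians* > *one sculptor* would require crossing that boundary, which is illicit.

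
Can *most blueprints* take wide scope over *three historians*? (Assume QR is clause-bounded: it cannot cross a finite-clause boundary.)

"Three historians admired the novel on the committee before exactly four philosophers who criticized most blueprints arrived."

No

Structurally, *most blueprints* is inside the relative clause *who criticized most blueprints*, which is itself inside the adjunct *before exactly four philosophers who criticized most blueprints arrived*.
Two island boundaries intervene — the relative clause and the adjunct. Either alone would block QR.
So the wide-scope reading for *most blueprints* is blocked.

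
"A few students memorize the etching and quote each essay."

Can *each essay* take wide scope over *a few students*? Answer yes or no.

*each essay* occurs within one conjunct of the coordinate structure (*quote each essay*).
QR out of a conjunct would have to apply non-ATB, which the CSC forbids.
*each essay* > *a few students* would require crossing that boundary, which is illicit.

No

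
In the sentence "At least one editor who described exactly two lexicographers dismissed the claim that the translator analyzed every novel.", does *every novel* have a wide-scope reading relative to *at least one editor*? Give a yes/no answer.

The DP *every novel* is contained in the complex NP *the claim that the translator analyzed every novel*.
The complex NP is opaque for QR — the quantifier is frozen inside the noun's complement.
*every novel* > *at least one editor* would require crossing that boundary, which is illicit.

No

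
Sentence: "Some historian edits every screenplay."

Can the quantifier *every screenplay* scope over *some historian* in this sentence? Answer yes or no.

Both DPs are arguments of the same predicate; there is no clause or island boundary between them.
No island intervenes, so both surface and inverse scope are derivable.

Yes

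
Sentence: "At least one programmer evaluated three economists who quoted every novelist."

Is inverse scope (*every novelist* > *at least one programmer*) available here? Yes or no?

The DP *every novelist* is contained in the relative clause *who quoted every novelist* modifying *three economists*.
A relative clause is a scope island — quantifier raising cannot cross its boundary.
*every novelist* > *at least one programmer* would require crossing that boundary, which is illicit.
(Only the surface reading survives: one fixed programmer with respect to all the relevant novelists.)

No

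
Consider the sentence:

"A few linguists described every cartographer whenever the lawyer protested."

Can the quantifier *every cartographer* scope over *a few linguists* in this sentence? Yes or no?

Yes

Neither queried DP is inside the adjunct, so the adjunct-island constraint does not apply.
Clause-internal QR can adjoin the lower DP above the subject, yielding the inverse reading.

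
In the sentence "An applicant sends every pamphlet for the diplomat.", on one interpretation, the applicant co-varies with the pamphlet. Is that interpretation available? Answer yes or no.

Yes

The described interpretation is the *every pamphlet* > *an applicant* scoping.
Both DPs are arguments of the same predicate; there is no clause or island boundary between them.
Clause-internal QR can adjoin the lower DP above the subject, yielding the inverse reading.
So *every pamphlet* > *an applicant* is among the available readings.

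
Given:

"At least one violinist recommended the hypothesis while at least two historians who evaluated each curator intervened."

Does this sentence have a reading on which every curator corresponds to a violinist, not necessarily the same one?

No

This is the *each curator* > *at least one violinist* reading.
*each curator* sits inside the relative clause *who evaluated each curator*, which is itself inside the adjunct *while at least two historians who evaluated each curator intervened*.
Two island boundaries intervene — the relative clause and the adjunct. Either alone would block QR.
So *each curator* cannot raise high enough to outscope *at least one violinist*; only the surface ordering *at least one violinist* > *each curator* is available.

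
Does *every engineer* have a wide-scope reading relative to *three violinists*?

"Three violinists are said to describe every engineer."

Infinitival complements of raising predicates do not block QR; *every engineer* and *three violinists* are effectively clausemates.
No island intervenes, so both surface and inverse scope are derivable.
So *every engineer* > *three violinists* is among the available readings.

Yes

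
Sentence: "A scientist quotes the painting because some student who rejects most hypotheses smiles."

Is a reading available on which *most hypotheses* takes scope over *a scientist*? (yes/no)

*most hypotheses* is embedded in the relative clause *who rejects most hypotheses*, which is itself inside the adjunct *because some student who rejects most hypotheses smiles*.
Two island boundaries intervene — the relative clause and the adjunct. Either alone would block QR.
*most hypotheses* > *a scientist* would require crossing that boundary, which is illicit.
(Only the surface reading survives: one fixed scientist with respect to all the relevant hypotheses.)

No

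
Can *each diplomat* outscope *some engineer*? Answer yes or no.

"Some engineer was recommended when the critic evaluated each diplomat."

*each diplomat* sits inside the adjunct clause *when the critic evaluated each diplomat*.
Since the clause is an adjunct (not a complement), the Adjunct Condition blocks QR across its edge.
The inverse ordering *each diplomat* > *some engineer* is therefore underivable.
(Only the surface reading survives: one fixed engineer with respect to all the relevant diplomats.)

No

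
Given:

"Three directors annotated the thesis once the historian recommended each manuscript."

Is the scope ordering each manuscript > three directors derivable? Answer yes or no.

No

The DP *each manuscript* is contained in the adjunct clause *once the historian recommended each manuscript*.
Scope out of an adjunct clause is unavailable: QR respects the adjunct-island constraint.
Hence only narrow scope for *each manuscript* (under *three directors*) survives.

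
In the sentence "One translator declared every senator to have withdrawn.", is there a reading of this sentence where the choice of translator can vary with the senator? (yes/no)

This is the *every senator* > *one translator* reading.
*every senator* is the subject of an ECM infinitive — the infinitival complement of an ECM verb is not a scope island, so *every senator* can raise into the matrix clause.
No island intervenes, so both surface and inverse scope are derivable.
Both orderings are possible: *one translator* > *every senator* and *every senator* > *one translator*.

Yes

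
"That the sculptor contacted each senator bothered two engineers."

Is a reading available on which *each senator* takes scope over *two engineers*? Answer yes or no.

No

*each senator* is embedded in the sentential subject *that the sculptor contacted each senator*.
Sentential subjects are islands: a quantifier inside the subject clause cannot raise over the matrix predicate.
*each senator* > *two engineers* would require crossing that boundary, which is illicit.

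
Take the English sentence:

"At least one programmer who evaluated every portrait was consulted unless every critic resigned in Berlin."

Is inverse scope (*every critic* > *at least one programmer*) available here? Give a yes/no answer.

No

*every critic* is embedded in the adjunct clause *unless every critic resigned in Berlin*.
Adjunct clauses are scope islands: a quantifier inside an adjunct cannot raise into the matrix clause.
There is no licit LF on which *every critic* c-commands *at least one programmer*.
(Only the surface reading survives: one fixed programmer with respect to all the relevant critics.)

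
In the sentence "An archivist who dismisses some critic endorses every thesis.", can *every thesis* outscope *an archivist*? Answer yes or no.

Yes

*every thesis* sits in the matrix clause, not in the relative clause on *an archivist*.
With no island boundary between them, the object can take inverse scope over the subject via ordinary QR within the clause.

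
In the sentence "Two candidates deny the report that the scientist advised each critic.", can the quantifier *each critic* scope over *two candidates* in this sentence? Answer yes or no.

No

The target quantifier *each critic* is part of the complex NP *the report that the scientist advised each critic*.
The complex NP is opaque for QR — the quantifier is frozen inside the noun's complement.
So *each critic* cannot raise to a position above *two candidates*.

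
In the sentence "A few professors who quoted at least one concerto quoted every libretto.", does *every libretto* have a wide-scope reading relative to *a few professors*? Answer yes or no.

Yes

*every libretto* sits in the matrix clause, not in the relative clause on *a few professors*.
QR within a single clause is free, so the lower quantifier may take scope over the higher one.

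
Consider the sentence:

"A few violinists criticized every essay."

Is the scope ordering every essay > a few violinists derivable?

Yes

*every essay* is the matrix object and *a few violinists* the matrix subject; the two are clausemates.
Since no island is crossed, the inverse ordering is licensed alongside surface scope.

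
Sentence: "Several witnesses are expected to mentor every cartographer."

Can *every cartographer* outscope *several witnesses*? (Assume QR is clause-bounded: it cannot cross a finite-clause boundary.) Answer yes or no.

Raising constructions are monoclausal for scope purposes; *every cartographer* is not separated from *several witnesses* by any island.
Ordinary QR to a clause-peripheral position gives the wide-scope LF for the lower DP.
So *every cartographer* > *several witnesses* is among the available readings.

Yes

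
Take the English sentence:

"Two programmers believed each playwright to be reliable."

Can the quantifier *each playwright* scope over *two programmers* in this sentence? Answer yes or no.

*each playwright* is the subject of an ECM infinitive — the infinitival complement of an ECM verb is not a scope island, so *each playwright* can raise into the matrix clause.
Since no island is crossed, the inverse ordering is licensed alongside surface scope.

Yes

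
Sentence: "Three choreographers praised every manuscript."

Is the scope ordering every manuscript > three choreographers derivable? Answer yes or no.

*every manuscript* is the matrix object and *three choreographers* the matrix subject; the two are clausemates.
With no island boundary between them, the object can take inverse scope over the subject via ordinary QR within the clause.

Yes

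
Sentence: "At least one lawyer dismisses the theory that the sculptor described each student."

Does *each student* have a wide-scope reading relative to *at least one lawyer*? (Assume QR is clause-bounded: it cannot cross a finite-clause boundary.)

No

*each student* sits inside the complex NP *the theory that the sculptor described each student*.
A that-clause complement to a noun is an island; QR cannot cross the NP boundary.
So *each student* cannot raise to a position above *at least one lawyer*.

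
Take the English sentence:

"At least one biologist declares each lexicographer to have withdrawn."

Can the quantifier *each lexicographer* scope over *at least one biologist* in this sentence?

ECM infinitives lack a CP barrier, so *each lexicographer* can QR over the matrix subject *at least one biologist*.
QR within a single clause is free, so the lower quantifier may take scope over the higher one.

Yes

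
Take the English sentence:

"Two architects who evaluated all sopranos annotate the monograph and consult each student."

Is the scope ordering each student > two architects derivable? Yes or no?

No

*each student* is embedded in one conjunct of the coordinate structure (*consult each student*).
Asymmetric QR out of one conjunct violates the Coordinate Structure Constraint.
*each student* > *two architects* would require crossing that boundary, which is illicit.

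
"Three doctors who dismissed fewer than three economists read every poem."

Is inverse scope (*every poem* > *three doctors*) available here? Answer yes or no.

*every poem* sits in the matrix clause, not in the relative clause on *three doctors*.
Ordinary QR to a clause-peripheral position gives the wide-scope LF for the lower DP.

Yes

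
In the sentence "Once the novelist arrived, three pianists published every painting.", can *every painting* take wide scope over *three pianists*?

Yes

The adjunct island is irrelevant here — *every painting* and *three pianists* are both in the matrix clause.
Since no island is crossed, the inverse ordering is licensed alongside surface scope.
The sentence is scopally ambiguous between *three pianists* > *every painting* and *every painting* > *three pianists*.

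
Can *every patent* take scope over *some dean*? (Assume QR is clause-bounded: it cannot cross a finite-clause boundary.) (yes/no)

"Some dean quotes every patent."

*every patent* is the matrix object and *some dean* the matrix subject; the two are clausemates.
Nothing blocks QR of the lower DP to a position above the higher one, so inverse scope is available.

Yes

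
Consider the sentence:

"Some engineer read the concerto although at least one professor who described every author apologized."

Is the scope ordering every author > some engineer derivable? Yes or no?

No

The target quantifier *every author* is part of the relative clause *who described every author*, which is itself inside the adjunct *although at least one professor who described every author apologized*.
Two island boundaries intervene — the relative clause and the adjunct. Either alone would block QR.
So *every author* cannot raise high enough to outscope *some engineer*; only the surface ordering *some engineer* > *every author* is available.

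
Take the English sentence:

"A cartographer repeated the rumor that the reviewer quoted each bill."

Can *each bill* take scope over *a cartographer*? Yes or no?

No

*each bill* occurs within the complex NP *the rumor that the reviewer quoted each bill*.
The complex NP is opaque for QR — the quantifier is frozen inside the noun's complement.
*each bill* > *a cartographer* would require crossing that boundary, which is illicit.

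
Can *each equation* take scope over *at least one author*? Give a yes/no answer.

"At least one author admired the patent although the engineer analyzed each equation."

*each equation* is embedded in the adjunct clause *although the engineer analyzed each equation*.
Adjuncts are opaque for quantifier raising; a quantifier in an adjunct stays inside it.
There is no licit LF on which *each equation* c-commands *at least one author*.
(Only the surface reading survives: one fixed author with respect to all the relevant equations.)

No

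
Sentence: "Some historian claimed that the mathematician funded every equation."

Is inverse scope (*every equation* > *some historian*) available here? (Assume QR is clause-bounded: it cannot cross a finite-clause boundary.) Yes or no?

No

Structurally, *every equation* is inside the finite complement clause *that the mathematician funded every equation*.
Given the clause-boundedness assumption, QR cannot cross the finite CP into the matrix.
So *every equation* cannot raise to a position above *some historian*.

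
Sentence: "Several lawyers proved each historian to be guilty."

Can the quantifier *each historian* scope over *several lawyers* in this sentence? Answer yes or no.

This is an ECM construction: *each historian* is the infinitival subject, Case-marked by the matrix verb, and the infinitive is transparent for QR.
Nothing blocks QR of the lower DP to a position above the higher one, so inverse scope is available.
The sentence is scopally ambiguous between *several lawyers* > *each historian* and *each historian* > *several lawyers*.

Yes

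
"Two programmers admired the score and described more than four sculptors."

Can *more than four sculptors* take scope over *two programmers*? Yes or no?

No

*more than four sculptors* sits inside one conjunct of the coordinate structure (*described more than four sculptors*).
Asymmetric QR out of one conjunct violates the Coordinate Structure Constraint.
The inverse ordering *more than four sculptors* > *two programmers* is therefore underivable.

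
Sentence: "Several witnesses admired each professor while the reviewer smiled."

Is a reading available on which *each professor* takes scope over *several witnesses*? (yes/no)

*each professor* is a matrix argument; the adjunct is an island but the target quantifier is outside it.
Since no island is crossed, the inverse ordering is licensed alongside surface scope.

Yes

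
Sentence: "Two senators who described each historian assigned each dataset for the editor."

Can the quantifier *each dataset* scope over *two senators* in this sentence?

Yes

*each dataset* is a matrix argument; only *two senators* is modified by the relative clause *who described each historian*, so the RC island is irrelevant to the target quantifier.
Nothing blocks QR of the lower DP to a position above the higher one, so inverse scope is available.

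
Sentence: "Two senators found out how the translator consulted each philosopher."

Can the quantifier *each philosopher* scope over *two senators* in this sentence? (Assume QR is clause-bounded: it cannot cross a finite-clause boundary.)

No

*each philosopher* is embedded in the embedded question *how the translator consulted each philosopher*.
The wh-island constraint blocks QR out of an embedded interrogative.
The inverse ordering *each philosopher* > *two senators* is therefore underivable.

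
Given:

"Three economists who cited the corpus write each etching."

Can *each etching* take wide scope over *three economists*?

Yes

The RC *who cited the corpus* is an island, but *each etching* is not inside it — it is the matrix object, a clausemate of *three economists*.
Ordinary QR to a clause-peripheral position gives the wide-scope LF for the lower DP.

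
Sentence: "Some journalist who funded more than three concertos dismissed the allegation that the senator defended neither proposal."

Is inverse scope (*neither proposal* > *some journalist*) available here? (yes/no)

No

*neither proposal* sits inside the complex NP *the allegation that the senator defended neither proposal*.
Since the clause is the complement of a nominal head, the CNPC blocks scope extraction.
The inverse ordering *neither proposal* > *some journalist* is therefore underivable.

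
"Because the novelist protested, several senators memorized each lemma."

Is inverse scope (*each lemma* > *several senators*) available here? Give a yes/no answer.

Yes

*each lemma* is a matrix argument; the adjunct is an island but the target quantifier is outside it.
QR within a single clause is free, so the lower quantifier may take scope over the higher one.
Both orderings are possible: *several senators* > *each lemma* and *each lemma* > *several senators*.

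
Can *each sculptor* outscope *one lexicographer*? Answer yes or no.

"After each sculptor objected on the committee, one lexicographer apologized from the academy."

*each sculptor* is embedded in the adjunct clause *after each sculptor objected on the committee*.
Since the clause is an adjunct (not a complement), the Adjunct Condition blocks QR across its edge.
So *each sculptor* cannot raise to a position above *one lexicographer*.

No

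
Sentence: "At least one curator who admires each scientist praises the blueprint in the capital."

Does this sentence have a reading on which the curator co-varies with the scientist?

No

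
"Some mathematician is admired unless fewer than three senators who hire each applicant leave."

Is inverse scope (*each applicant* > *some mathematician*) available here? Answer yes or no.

No

Structurally, *each applicant* is inside the relative clause *who hire each applicant*, which is itself inside the adjunct *unless fewer than three senators who hire each applicant leave*.
Even if one barrier were somehow void, the other would still block QR.
There is no licit LF on which *each applicant* c-commands *some mathematician*.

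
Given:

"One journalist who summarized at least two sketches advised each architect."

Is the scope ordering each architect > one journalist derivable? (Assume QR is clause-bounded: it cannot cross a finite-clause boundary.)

Yes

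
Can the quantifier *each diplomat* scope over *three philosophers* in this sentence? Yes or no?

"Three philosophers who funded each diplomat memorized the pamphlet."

No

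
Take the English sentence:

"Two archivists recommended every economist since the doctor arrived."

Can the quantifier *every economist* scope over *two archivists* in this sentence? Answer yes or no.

*every economist* is a matrix argument; the adjunct is an island but the target quantifier is outside it.
Since no island is crossed, the inverse ordering is licensed alongside surface scope.

Yes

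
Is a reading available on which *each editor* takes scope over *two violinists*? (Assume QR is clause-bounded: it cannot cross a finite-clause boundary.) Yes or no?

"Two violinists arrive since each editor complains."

*each editor* is embedded in the adjunct clause *since each editor complains*.
Scope out of an adjunct clause is unavailable: QR respects the adjunct-island constraint.
*each editor* > *two violinists* would require crossing that boundary, which is illicit.

No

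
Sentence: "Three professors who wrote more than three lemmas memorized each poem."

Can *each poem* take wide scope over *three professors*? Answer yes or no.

The RC *who wrote more than three lemmas* is an island, but *each poem* is not inside it — it is the matrix object, a clausemate of *three professors*.
QR within a single clause is free, so the lower quantifier may take scope over the higher one.
The sentence is scopally ambiguous between *three professors* > *each poem* and *each poem* > *three professors*.

Yes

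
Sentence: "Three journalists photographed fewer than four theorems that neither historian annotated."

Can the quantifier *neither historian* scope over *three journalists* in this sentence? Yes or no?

No

*neither historian* sits inside the relative clause *that neither historian annotated* modifying *fewer than four theorems*.
Relative clauses block scope extraction: QR cannot target a position outside the modified NP.
So the wide-scope reading for *neither historian* is blocked.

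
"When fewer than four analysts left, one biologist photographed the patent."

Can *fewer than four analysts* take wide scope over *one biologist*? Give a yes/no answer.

The target quantifier *fewer than four analysts* is part of the adjunct clause *when fewer than four analysts left*.
The adjunct-island constraint bars QR out of an adverbial clause.
So *fewer than four analysts* cannot raise to a position above *one biologist*.

No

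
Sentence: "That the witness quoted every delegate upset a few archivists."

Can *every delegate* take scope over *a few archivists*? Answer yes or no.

No

*every delegate* sits inside the sentential subject *that the witness quoted every delegate*.
Sentential subjects are islands: a quantifier inside the subject clause cannot raise over the matrix predicate.
*every delegate* is confined to the island and cannot take scope over *a few archivists*.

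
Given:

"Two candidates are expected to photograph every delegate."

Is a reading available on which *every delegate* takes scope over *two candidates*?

Yes

*every delegate* is the object of the infinitival complement of a raising predicate; raising infinitives are transparent for QR, so the two DPs are in effect clausemates.
QR within a single clause is free, so the lower quantifier may take scope over the higher one.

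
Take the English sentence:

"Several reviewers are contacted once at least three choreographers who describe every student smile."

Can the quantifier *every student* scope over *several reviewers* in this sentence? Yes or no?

*every student* is embedded in the relative clause *who describe every student*, which is itself inside the adjunct *once at least three choreographers who describe every student smile*.
Two island boundaries intervene — the relative clause and the adjunct. Either alone would block QR.
*every student* > *several reviewers* would require crossing that boundary, which is illicit.

No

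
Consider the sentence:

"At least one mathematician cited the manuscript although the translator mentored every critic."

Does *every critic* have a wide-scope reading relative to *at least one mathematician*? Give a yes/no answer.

*every critic* occurs within the adjunct clause *although the translator mentored every critic*.
Adjuncts are opaque for quantifier raising; a quantifier in an adjunct stays inside it.
Hence only narrow scope for *every critic* (under *at least one mathematician*) survives.

No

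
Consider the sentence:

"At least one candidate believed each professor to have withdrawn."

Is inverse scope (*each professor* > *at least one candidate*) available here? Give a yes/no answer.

Yes

*each professor* is the subject of an ECM infinitive — the infinitival complement of an ECM verb is not a scope island, so *each professor* can raise into the matrix clause.
Nothing blocks QR of the lower DP to a position above the higher one, so inverse scope is available.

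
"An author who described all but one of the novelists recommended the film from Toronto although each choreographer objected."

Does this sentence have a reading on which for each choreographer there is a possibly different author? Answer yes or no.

The paraphrase describes the scope ordering *each choreographer* > *an author*.
Structurally, *each choreographer* is inside the adjunct clause *although each choreographer objected*.
Since the clause is an adjunct (not a complement), the Adjunct Condition blocks QR across its edge.
*each choreographer* > *an author* would require crossing that boundary, which is illicit.

No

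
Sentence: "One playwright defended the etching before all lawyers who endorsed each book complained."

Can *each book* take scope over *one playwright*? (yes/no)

No

*each book* occurs within the relative clause *who endorsed each book*, which is itself inside the adjunct *before all lawyers who endorsed each book complained*.
Two island boundaries intervene — the relative clause and the adjunct. Either alone would block QR.
There is no licit LF on which *each book* c-commands *one playwright*.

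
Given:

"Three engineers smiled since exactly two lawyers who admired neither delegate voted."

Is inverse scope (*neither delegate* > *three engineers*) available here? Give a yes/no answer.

No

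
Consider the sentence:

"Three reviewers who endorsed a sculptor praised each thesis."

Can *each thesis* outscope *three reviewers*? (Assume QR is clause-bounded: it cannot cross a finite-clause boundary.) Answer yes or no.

Although the sentence contains a relative clause (*who endorsed a sculptor*), *each thesis* is outside it, in the matrix VP.
With no island boundary between them, the object can take inverse scope over the subject via ordinary QR within the clause.

Yes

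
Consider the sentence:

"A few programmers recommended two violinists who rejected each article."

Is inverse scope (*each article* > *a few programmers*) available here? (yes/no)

No

*each article* occurs within the relative clause *who rejected each article* modifying *two violinists*.
The relative clause forms an island for QR, so the quantifier is confined to the head noun's restrictor.
So *each article* cannot raise high enough to outscope *a few programmers*; only the surface ordering *a few programmers* > *each article* is available.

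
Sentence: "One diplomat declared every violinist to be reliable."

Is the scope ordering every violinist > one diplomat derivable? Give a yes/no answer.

Yes

ECM infinitives lack a CP barrier, so *every violinist* can QR over the matrix subject *one diplomat*.
Clause-internal QR can adjoin the lower DP above the subject, yielding the inverse reading.
So *every violinist* > *one diplomat* is among the available readings.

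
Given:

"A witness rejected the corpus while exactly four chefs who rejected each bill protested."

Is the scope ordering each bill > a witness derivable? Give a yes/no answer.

No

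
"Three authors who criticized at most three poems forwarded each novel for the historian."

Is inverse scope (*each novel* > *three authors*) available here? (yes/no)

Although the sentence contains a relative clause (*who criticized at most three poems*), *each novel* is outside it, in the matrix VP.
Clause-internal QR can adjoin the lower DP above the subject, yielding the inverse reading.

Yes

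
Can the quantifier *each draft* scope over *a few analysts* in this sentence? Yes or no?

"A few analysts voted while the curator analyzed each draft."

No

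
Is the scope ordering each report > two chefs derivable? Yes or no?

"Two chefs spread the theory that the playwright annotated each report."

*each report* occurs within the complex NP *the theory that the playwright annotated each report*.
The Complex NP Constraint bars QR out of the complement clause of a noun.
So *each report* cannot raise to a position above *two chefs*.

No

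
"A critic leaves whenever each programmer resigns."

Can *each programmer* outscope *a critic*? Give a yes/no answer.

No

The target quantifier *each programmer* is part of the adjunct clause *whenever each programmer resigns*.
Adjuncts are opaque for quantifier raising; a quantifier in an adjunct stays inside it.
Hence only narrow scope for *each programmer* (under *a critic*) survives.
(Only the surface reading survives: one fixed critic with respect to all the relevant programmers.)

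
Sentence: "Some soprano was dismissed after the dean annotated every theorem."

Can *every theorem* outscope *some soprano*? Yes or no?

*every theorem* sits inside the adjunct clause *after the dean annotated every theorem*.
Adjuncts are opaque for quantifier raising; a quantifier in an adjunct stays inside it.
Hence only narrow scope for *every theorem* (under *some soprano*) survives.

No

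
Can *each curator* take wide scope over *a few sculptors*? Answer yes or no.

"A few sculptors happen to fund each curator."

Yes

Raising constructions are monoclausal for scope purposes; *each curator* is not separated from *a few sculptors* by any island.
No island intervenes, so both surface and inverse scope are derivable.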